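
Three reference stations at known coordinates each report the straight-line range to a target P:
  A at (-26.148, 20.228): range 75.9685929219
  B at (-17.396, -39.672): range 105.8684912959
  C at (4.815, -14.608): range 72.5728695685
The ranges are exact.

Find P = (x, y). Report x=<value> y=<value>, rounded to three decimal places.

x=45.497 y=45.490

eq1: (x + 26.148)² + (y − 20.228)² = 75.9685929219²
eq2: (x + 17.396)² + (y + 39.672)² = 105.8684912959²
eq3: (x − 4.815)² + (y + 14.608)² = 72.5728695685²
eq1−eq3, eq1−eq2 (x²,y² cancel):
  61.926·x − 69.672·y = -351.906286
  17.504·x − 119.800·y = -4653.311827
det = 61.926·-119.800 − -69.672·17.504 = -6199.196112
x = (-351.906286·-119.800 − -69.672·-4653.311827) / -6199.196112 = 45.497378
y = (61.926·-4653.311827 − -351.906286·17.504) / -6199.196112 = 45.489966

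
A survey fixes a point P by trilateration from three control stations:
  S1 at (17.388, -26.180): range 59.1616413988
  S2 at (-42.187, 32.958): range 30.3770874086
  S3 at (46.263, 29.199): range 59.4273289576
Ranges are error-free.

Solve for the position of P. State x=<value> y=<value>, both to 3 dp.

eq1: (x − 17.388)² + (y + 26.180)² = 59.1616413988²
eq2: (x + 42.187)² + (y − 32.958)² = 30.3770874086²
eq3: (x − 46.263)² + (y − 29.199)² = 59.4273289576²
eq2−eq1, eq2−eq3 (x²,y² cancel):
  119.150·x − 118.276·y = -4455.570163
  176.900·x − 7.518·y = -2481.965951
det = 119.150·-7.518 − -118.276·176.900 = 20027.254700
x = (-4455.570163·-7.518 − -118.276·-2481.965951) / 20027.254700 = -12.985306
y = (119.150·-2481.965951 − -4455.570163·176.900) / 20027.254700 = 24.589697

x=-12.985 y=24.590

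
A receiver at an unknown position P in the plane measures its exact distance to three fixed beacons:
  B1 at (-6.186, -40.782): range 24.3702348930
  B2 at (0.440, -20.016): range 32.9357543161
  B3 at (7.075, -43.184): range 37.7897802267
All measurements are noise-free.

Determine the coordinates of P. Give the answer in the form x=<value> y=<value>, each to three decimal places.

eq1: (x + 6.186)² + (y + 40.782)² = 24.3702348930²
eq2: (x − 0.440)² + (y + 20.016)² = 32.9357543161²
eq3: (x − 7.075)² + (y + 43.184)² = 37.7897802267²
eq3−eq2, eq3−eq1 (x²,y² cancel):
  -13.270·x + 46.336·y = -1170.776048
  -26.522·x + 4.804·y = 620.683780
det = -13.270·4.804 − 46.336·-26.522 = 1165.174312
x = (-1170.776048·4.804 − 46.336·620.683780) / 1165.174312 = -29.510101
y = (-13.270·620.683780 − -1170.776048·-26.522) / 1165.174312 = -33.718385

x=-29.510 y=-33.718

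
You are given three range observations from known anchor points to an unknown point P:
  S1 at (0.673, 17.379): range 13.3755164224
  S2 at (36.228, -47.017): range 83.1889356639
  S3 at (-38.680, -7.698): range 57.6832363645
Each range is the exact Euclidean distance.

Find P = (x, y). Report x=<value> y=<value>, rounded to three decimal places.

eq1: (x − 0.673)² + (y − 17.379)² = 13.3755164224²
eq2: (x − 36.228)² + (y + 47.017)² = 83.1889356639²
eq3: (x + 38.680)² + (y + 7.698)² = 57.6832363645²
eq3−eq1, eq3−eq2 (x²,y² cancel):
  78.706·x + 50.154·y = 1895.532284
  149.816·x − 78.638·y = -1625.378590
det = 78.706·-78.638 − 50.154·149.816 = -13703.154092
x = (1895.532284·-78.638 − 50.154·-1625.378590) / -13703.154092 = 4.928911
y = (78.706·-1625.378590 − 1895.532284·149.816) / -13703.154092 = 30.059365

x=4.929 y=30.059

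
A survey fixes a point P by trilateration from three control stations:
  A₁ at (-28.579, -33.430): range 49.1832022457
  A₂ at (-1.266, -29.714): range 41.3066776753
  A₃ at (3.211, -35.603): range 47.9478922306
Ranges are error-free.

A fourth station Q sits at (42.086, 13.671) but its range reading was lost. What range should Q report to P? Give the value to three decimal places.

49.832

eq1: (x + 28.579)² + (y + 33.430)² = 49.1832022457²
eq2: (x + 1.266)² + (y + 29.714)² = 41.3066776753²
eq3: (x − 3.211)² + (y + 35.603)² = 47.9478922306²
eq2−eq1, eq2−eq3 (x²,y² cancel):
  -54.626·x − 7.432·y = 337.053826
  8.954·x − 11.778·y = -199.399171
det = -54.626·-11.778 − -7.432·8.954 = 709.931156
x = (337.053826·-11.778 − -7.432·-199.399171) / 709.931156 = -7.679272
y = (-54.626·-199.399171 − 337.053826·8.954) / 709.931156 = 11.091779
|P − Q| = √((-7.679272 − 42.086)² + (11.091779 − 13.671)²) = 49.832065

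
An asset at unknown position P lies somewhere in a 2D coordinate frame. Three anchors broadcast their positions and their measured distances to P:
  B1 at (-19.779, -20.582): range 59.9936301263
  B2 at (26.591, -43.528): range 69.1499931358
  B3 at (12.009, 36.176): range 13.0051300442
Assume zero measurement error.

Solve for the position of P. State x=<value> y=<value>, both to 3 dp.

eq1: (x + 19.779)² + (y + 20.582)² = 59.9936301263²
eq2: (x − 26.591)² + (y + 43.528)² = 69.1499931358²
eq3: (x − 12.009)² + (y − 36.176)² = 13.0051300442²
eq3−eq1, eq3−eq2 (x²,y² cancel):
  -63.576·x − 113.516·y = -4068.193740
  29.164·x − 159.408·y = -3463.739135
det = -63.576·-159.408 − -113.516·29.164 = 13445.103632
x = (-4068.193740·-159.408 − -113.516·-3463.739135) / 13445.103632 = 18.989278
y = (-63.576·-3463.739135 − -4068.193740·29.164) / 13445.103632 = 25.202891

x=18.989 y=25.203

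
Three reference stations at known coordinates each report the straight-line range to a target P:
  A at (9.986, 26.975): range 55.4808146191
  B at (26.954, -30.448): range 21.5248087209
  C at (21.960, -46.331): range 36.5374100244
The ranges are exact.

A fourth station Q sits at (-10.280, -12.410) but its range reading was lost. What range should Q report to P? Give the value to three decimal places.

eq1: (x − 9.986)² + (y − 26.975)² = 55.4808146191²
eq2: (x − 26.954)² + (y + 30.448)² = 21.5248087209²
eq3: (x − 21.960)² + (y + 46.331)² = 36.5374100244²
eq3−eq2, eq3−eq1 (x²,y² cancel):
  9.988·x + 31.766·y = -103.539400
  -23.948·x + 146.612·y = -3544.570800
det = 9.988·146.612 − 31.766·-23.948 = 2225.092824
x = (-103.539400·146.612 − 31.766·-3544.570800) / 2225.092824 = 43.780968
y = (9.988·-3544.570800 − -103.539400·-23.948) / 2225.092824 = -17.025238
|P − Q| = √((43.780968 − -10.280)² + (-17.025238 − -12.410)²) = 54.257614

54.258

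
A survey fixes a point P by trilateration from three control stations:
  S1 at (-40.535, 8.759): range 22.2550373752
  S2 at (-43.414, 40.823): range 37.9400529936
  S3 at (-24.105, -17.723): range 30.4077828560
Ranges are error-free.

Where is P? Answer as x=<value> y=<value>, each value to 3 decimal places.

x=-18.543 y=12.172

eq1: (x + 40.535)² + (y − 8.759)² = 22.2550373752²
eq2: (x + 43.414)² + (y − 40.823)² = 37.9400529936²
eq3: (x + 24.105)² + (y + 17.723)² = 30.4077828560²
eq1−eq3, eq1−eq2 (x²,y² cancel):
  32.860·x − 52.964·y = -1253.997122
  -5.758·x + 64.128·y = 887.325486
det = 32.860·64.128 − -52.964·-5.758 = 1802.279368
x = (-1253.997122·64.128 − -52.964·887.325486) / 1802.279368 = -18.543196
y = (32.860·887.325486 − -1253.997122·-5.758) / 1802.279368 = 12.171809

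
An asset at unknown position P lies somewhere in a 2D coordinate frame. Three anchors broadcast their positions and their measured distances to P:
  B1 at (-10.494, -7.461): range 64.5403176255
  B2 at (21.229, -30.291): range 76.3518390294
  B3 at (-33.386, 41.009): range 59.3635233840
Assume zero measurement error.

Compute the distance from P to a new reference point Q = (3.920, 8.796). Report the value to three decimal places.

43.083

eq1: (x + 10.494)² + (y + 7.461)² = 64.5403176255²
eq2: (x − 21.229)² + (y + 30.291)² = 76.3518390294²
eq3: (x + 33.386)² + (y − 41.009)² = 59.3635233840²
eq1−eq2, eq1−eq3 (x²,y² cancel):
  63.446·x − 45.660·y = -461.726159
  -45.784·x + 96.940·y = 3271.997211
det = 63.446·96.940 − -45.660·-45.784 = 4059.957800
x = (-461.726159·96.940 − -45.660·3271.997211) / 4059.957800 = 25.773583
y = (63.446·3271.997211 − -461.726159·-45.784) / 4059.957800 = 45.925469
|P − Q| = √((25.773583 − 3.920)² + (45.925469 − 8.796)²) = 43.083367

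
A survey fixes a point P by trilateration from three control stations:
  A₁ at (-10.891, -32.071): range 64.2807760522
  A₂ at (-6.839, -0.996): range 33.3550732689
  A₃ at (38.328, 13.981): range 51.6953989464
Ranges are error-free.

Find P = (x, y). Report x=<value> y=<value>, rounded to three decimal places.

eq1: (x + 10.891)² + (y + 32.071)² = 64.2807760522²
eq2: (x + 6.839)² + (y + 0.996)² = 33.3550732689²
eq3: (x − 38.328)² + (y − 13.981)² = 51.6953989464²
eq1−eq2, eq1−eq3 (x²,y² cancel):
  8.104·x + 62.150·y = 1920.058272
  98.438·x + 92.104·y = 1976.944921
det = 8.104·92.104 − 62.150·98.438 = -5371.510884
x = (1920.058272·92.104 − 62.150·1976.944921) / -5371.510884 = -10.048927
y = (8.104·1976.944921 − 1920.058272·98.438) / -5371.510884 = 32.204260

x=-10.049 y=32.204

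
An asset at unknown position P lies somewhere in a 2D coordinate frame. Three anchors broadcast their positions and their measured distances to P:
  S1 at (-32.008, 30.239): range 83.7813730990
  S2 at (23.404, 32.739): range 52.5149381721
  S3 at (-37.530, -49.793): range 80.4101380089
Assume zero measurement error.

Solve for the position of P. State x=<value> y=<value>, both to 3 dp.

eq1: (x + 32.008)² + (y − 30.239)² = 83.7813730990²
eq2: (x − 23.404)² + (y − 32.739)² = 52.5149381721²
eq3: (x + 37.530)² + (y + 49.793)² = 80.4101380089²
eq3−eq2, eq3−eq1 (x²,y² cancel):
  121.868·x + 165.064·y = 1439.717151
  11.044·x + 160.064·y = -2502.462748
det = 121.868·160.064 − 165.064·11.044 = 17683.712736
x = (1439.717151·160.064 − 165.064·-2502.462748) / 17683.712736 = 36.390175
y = (121.868·-2502.462748 − 1439.717151·11.044) / 17683.712736 = -18.144966

x=36.390 y=-18.145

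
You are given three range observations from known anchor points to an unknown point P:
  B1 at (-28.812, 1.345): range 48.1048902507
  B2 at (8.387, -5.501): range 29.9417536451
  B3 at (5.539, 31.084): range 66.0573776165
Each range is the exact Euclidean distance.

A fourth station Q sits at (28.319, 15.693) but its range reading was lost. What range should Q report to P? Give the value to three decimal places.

eq1: (x + 28.812)² + (y − 1.345)² = 48.1048902507²
eq2: (x − 8.387)² + (y + 5.501)² = 29.9417536451²
eq3: (x − 5.539)² + (y − 31.084)² = 66.0573776165²
eq3−eq1, eq3−eq2 (x²,y² cancel):
  -68.702·x − 59.478·y = 1884.541464
  5.696·x − 73.170·y = 2570.775719
det = -68.702·-73.170 − -59.478·5.696 = 5365.712028
x = (1884.541464·-73.170 − -59.478·2570.775719) / 5365.712028 = 2.797895
y = (-68.702·2570.775719 − 1884.541464·5.696) / 5365.712028 = -34.916481
|P − Q| = √((2.797895 − 28.319)² + (-34.916481 − 15.693)²) = 56.680211

56.680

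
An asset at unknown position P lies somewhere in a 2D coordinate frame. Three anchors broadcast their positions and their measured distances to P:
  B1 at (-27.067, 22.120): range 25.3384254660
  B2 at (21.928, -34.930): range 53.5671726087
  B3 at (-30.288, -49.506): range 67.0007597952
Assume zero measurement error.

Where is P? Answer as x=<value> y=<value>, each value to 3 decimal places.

x=-3.818 y=12.044

eq1: (x + 27.067)² + (y − 22.120)² = 25.3384254660²
eq2: (x − 21.928)² + (y + 34.930)² = 53.5671726087²
eq3: (x + 30.288)² + (y + 49.506)² = 67.0007597952²
eq3−eq2, eq3−eq1 (x²,y² cancel):
  104.432·x + 29.152·y = -47.605064
  6.442·x + 143.252·y = 1700.775917
det = 104.432·143.252 − 29.152·6.442 = 14772.295680
x = (-47.605064·143.252 − 29.152·1700.775917) / 14772.295680 = -3.817994
y = (104.432·1700.775917 − -47.605064·6.442) / 14772.295680 = 12.044310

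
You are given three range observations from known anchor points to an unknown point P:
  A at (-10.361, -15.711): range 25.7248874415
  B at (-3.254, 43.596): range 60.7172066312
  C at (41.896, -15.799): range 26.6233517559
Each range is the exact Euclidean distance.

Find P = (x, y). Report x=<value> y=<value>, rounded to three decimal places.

x=15.320 y=-14.210

eq1: (x + 10.361)² + (y + 15.711)² = 25.7248874415²
eq2: (x + 3.254)² + (y − 43.596)² = 60.7172066312²
eq3: (x − 41.896)² + (y + 15.799)² = 26.6233517559²
eq1−eq3, eq1−eq2 (x²,y² cancel):
  104.514·x − 0.176·y = 1603.664350
  14.214·x + 118.614·y = -1467.795457
det = 104.514·118.614 − -0.176·14.214 = 12399.325260
x = (1603.664350·118.614 − -0.176·-1467.795457) / 12399.325260 = 15.320085
y = (104.514·-1467.795457 − 1603.664350·14.214) / 12399.325260 = -14.210423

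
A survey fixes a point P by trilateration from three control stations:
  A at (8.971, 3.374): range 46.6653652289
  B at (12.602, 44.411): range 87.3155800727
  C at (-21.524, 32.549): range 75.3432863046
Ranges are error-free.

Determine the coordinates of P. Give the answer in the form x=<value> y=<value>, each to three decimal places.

eq1: (x − 8.971)² + (y − 3.374)² = 46.6653652289²
eq2: (x − 12.602)² + (y − 44.411)² = 87.3155800727²
eq3: (x + 21.524)² + (y − 32.549)² = 75.3432863046²
eq2−eq1, eq2−eq3 (x²,y² cancel):
  -7.262·x − 82.074·y = 3407.069603
  -68.252·x − 23.724·y = 1338.972384
det = -7.262·-23.724 − -82.074·-68.252 = -5429.430960
x = (3407.069603·-23.724 − -82.074·1338.972384) / -5429.430960 = -5.353323
y = (-7.262·1338.972384 − 3407.069603·-68.252) / -5429.430960 = -41.038499

x=-5.353 y=-41.038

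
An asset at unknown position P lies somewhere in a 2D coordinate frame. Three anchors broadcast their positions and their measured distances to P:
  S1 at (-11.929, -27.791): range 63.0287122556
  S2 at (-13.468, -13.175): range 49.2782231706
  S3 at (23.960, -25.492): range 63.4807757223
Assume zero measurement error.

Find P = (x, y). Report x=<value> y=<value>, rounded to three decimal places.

x=1.345 y=33.824

eq1: (x + 11.929)² + (y + 27.791)² = 63.0287122556²
eq2: (x + 13.468)² + (y + 13.175)² = 49.2782231706²
eq3: (x − 23.960)² + (y + 25.492)² = 63.4807757223²
eq1−eq3, eq1−eq2 (x²,y² cancel):
  71.778·x + 4.598·y = 252.092624
  -3.078·x + 29.232·y = 984.602217
det = 71.778·29.232 − 4.598·-3.078 = 2112.367140
x = (252.092624·29.232 − 4.598·984.602217) / 2112.367140 = 1.345396
y = (71.778·984.602217 − 252.092624·-3.078) / 2112.367140 = 33.824006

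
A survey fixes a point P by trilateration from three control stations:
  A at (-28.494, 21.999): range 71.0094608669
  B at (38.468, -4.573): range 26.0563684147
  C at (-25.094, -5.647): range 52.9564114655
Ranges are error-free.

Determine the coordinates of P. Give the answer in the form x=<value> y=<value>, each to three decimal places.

x=23.761 y=-26.082

eq1: (x + 28.494)² + (y − 21.999)² = 71.0094608669²
eq2: (x − 38.468)² + (y + 4.573)² = 26.0563684147²
eq3: (x + 25.094)² + (y + 5.647)² = 52.9564114655²
eq1−eq2, eq1−eq3 (x²,y² cancel):
  133.924·x − 53.144·y = 4568.244514
  6.800·x − 55.292·y = 1603.695425
det = 133.924·-55.292 − -53.144·6.800 = -7043.546608
x = (4568.244514·-55.292 − -53.144·1603.695425) / -7043.546608 = 23.760840
y = (133.924·1603.695425 − 4568.244514·6.800) / -7043.546608 = -26.081923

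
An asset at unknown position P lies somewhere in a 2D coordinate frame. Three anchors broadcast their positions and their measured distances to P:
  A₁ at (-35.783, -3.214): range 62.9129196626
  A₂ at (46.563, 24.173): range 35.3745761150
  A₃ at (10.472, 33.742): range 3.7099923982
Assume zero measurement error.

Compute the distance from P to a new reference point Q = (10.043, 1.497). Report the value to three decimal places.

eq1: (x + 35.783)² + (y + 3.214)² = 62.9129196626²
eq2: (x − 46.563)² + (y − 24.173)² = 35.3745761150²
eq3: (x − 10.472)² + (y − 33.742)² = 3.7099923982²
eq3−eq2, eq3−eq1 (x²,y² cancel):
  72.182·x − 19.138·y = 266.664958
  -92.510·x − 73.912·y = -3901.703880
det = 72.182·-73.912 − -19.138·-92.510 = -7105.572364
x = (266.664958·-73.912 − -19.138·-3901.703880) / -7105.572364 = 13.282610
y = (72.182·-3901.703880 − 266.664958·-92.510) / -7105.572364 = 36.163676
|P − Q| = √((13.282610 − 10.043)² + (36.163676 − 1.497)²) = 34.817718

34.818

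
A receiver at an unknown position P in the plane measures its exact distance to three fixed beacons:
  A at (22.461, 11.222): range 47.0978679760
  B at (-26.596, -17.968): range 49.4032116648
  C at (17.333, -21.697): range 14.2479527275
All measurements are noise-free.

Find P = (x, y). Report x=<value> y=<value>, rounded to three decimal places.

eq1: (x − 22.461)² + (y − 11.222)² = 47.0978679760²
eq2: (x + 26.596)² + (y + 17.968)² = 49.4032116648²
eq3: (x − 17.333)² + (y + 21.697)² = 14.2479527275²
eq1−eq2, eq1−eq3 (x²,y² cancel):
  -98.114·x − 58.380·y = 177.298280
  -10.256·x − 65.838·y = 2155.967904
det = -98.114·-65.838 − -58.380·-10.256 = 5860.884252
x = (177.298280·-65.838 − -58.380·2155.967904) / 5860.884252 = 19.483825
y = (-98.114·2155.967904 − 177.298280·-10.256) / 5860.884252 = -35.781676

x=19.484 y=-35.782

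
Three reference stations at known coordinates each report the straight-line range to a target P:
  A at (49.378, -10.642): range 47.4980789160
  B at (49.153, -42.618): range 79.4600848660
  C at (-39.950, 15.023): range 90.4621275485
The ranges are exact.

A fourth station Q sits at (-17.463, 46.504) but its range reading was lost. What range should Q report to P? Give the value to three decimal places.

eq1: (x − 49.378)² + (y + 10.642)² = 47.4980789160²
eq2: (x − 49.153)² + (y + 42.618)² = 79.4600848660²
eq3: (x + 39.950)² + (y − 15.023)² = 90.4621275485²
eq1−eq2, eq1−eq3 (x²,y² cancel):
  -0.450·x − 63.952·y = -2376.965301
  -178.656·x + 51.330·y = -6657.075039
det = -0.450·51.330 − -63.952·-178.656 = -11448.507012
x = (-2376.965301·51.330 − -63.952·-6657.075039) / -11448.507012 = 47.844046
y = (-0.450·-6657.075039 − -2376.965301·-178.656) / -11448.507012 = 36.831303
|P − Q| = √((47.844046 − -17.463)² + (36.831303 − 46.504)²) = 66.019477

66.019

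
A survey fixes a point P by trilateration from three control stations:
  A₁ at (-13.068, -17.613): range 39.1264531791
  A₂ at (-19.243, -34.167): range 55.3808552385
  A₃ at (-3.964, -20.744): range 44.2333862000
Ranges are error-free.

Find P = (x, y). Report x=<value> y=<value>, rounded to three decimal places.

x=-18.010 y=21.200

eq1: (x + 13.068)² + (y + 17.613)² = 39.1264531791²
eq2: (x + 19.243)² + (y + 34.167)² = 55.3808552385²
eq3: (x + 3.964)² + (y + 20.744)² = 44.2333862000²
eq2−eq3, eq2−eq1 (x²,y² cancel):
  30.558·x + 26.846·y = 18.796566
  12.350·x + 33.108·y = 479.473244
det = 30.558·33.108 − 26.846·12.350 = 680.166164
x = (18.796566·33.108 − 26.846·479.473244) / 680.166164 = -18.009749
y = (30.558·479.473244 − 18.796566·12.350) / 680.166164 = 21.200122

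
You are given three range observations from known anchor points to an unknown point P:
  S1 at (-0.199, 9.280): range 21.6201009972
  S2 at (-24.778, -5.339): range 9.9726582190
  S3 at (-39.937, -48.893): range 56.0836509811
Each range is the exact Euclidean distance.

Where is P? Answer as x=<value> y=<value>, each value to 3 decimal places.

x=-21.152 y=3.951

eq1: (x + 0.199)² + (y − 9.280)² = 21.6201009972²
eq2: (x + 24.778)² + (y + 5.339)² = 9.9726582190²
eq3: (x + 39.937)² + (y + 48.893)² = 56.0836509811²
eq1−eq3, eq1−eq2 (x²,y² cancel):
  -79.476·x − 116.346·y = 1221.384277
  -49.158·x − 29.238·y = 924.271059
det = -79.476·-29.238 − -116.346·-49.158 = -3395.617380
x = (1221.384277·-29.238 − -116.346·924.271059) / -3395.617380 = -21.152091
y = (-79.476·924.271059 − 1221.384277·-49.158) / -3395.617380 = 3.951140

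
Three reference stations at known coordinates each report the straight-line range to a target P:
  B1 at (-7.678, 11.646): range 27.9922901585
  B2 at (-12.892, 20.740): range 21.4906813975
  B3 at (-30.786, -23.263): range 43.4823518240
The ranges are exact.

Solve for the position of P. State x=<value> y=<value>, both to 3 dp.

x=-34.372 y=20.071

eq1: (x + 7.678)² + (y − 11.646)² = 27.9922901585²
eq2: (x + 12.892)² + (y − 20.740)² = 21.4906813975²
eq3: (x + 30.786)² + (y + 23.263)² = 43.4823518240²
eq1−eq3, eq1−eq2 (x²,y² cancel):
  -46.216·x − 69.818·y = 187.217353
  -10.428·x + 18.188·y = 723.489185
det = -46.216·18.188 − -69.818·-10.428 = -1568.638712
x = (187.217353·18.188 − -69.818·723.489185) / -1568.638712 = -34.372272
y = (-46.216·723.489185 − 187.217353·-10.428) / -1568.638712 = 20.071208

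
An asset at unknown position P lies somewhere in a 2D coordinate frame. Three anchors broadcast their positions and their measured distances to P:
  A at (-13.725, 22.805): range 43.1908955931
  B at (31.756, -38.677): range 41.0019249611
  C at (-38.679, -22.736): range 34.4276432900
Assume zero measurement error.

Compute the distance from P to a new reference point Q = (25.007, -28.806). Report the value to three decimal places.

30.899

eq1: (x + 13.725)² + (y − 22.805)² = 43.1908955931²
eq2: (x − 31.756)² + (y + 38.677)² = 41.0019249611²
eq3: (x + 38.679)² + (y + 22.736)² = 34.4276432900²
eq3−eq2, eq3−eq1 (x²,y² cancel):
  140.870·x − 31.882·y = -4.532100
  49.908·x + 91.082·y = -1984.737927
det = 140.870·91.082 − -31.882·49.908 = 14421.888196
x = (-4.532100·91.082 − -31.882·-1984.737927) / 14421.888196 = -4.416218
y = (140.870·-1984.737927 − -4.532100·49.908) / 14421.888196 = -19.370823
|P − Q| = √((-4.416218 − 25.007)² + (-19.370823 − -28.806)²) = 30.899002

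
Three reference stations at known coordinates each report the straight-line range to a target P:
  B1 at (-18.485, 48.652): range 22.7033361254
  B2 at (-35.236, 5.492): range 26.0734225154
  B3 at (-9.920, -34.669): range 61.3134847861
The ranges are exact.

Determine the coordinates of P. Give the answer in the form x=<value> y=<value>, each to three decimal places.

x=-19.080 y=25.956

eq1: (x + 18.485)² + (y − 48.652)² = 22.7033361254²
eq2: (x + 35.236)² + (y − 5.492)² = 26.0734225154²
eq3: (x + 9.920)² + (y + 34.669)² = 61.3134847861²
eq3−eq2, eq3−eq1 (x²,y² cancel):
  -50.632·x + 80.322·y = 3050.911854
  -17.130·x + 166.642·y = 4652.268313
det = -50.632·166.642 − 80.322·-17.130 = -7061.501884
x = (3050.911854·166.642 − 80.322·4652.268313) / -7061.501884 = -19.079590
y = (-50.632·4652.268313 − 3050.911854·-17.130) / -7061.501884 = 25.956451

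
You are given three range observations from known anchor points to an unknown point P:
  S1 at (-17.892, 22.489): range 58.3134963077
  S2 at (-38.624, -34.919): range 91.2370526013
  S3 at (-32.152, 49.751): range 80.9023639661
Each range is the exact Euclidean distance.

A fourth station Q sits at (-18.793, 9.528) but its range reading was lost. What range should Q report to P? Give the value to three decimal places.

58.360

eq1: (x + 17.892)² + (y − 22.489)² = 58.3134963077²
eq2: (x + 38.624)² + (y + 34.919)² = 91.2370526013²
eq3: (x + 32.152)² + (y − 49.751)² = 80.9023639661²
eq2−eq1, eq2−eq3 (x²,y² cancel):
  41.464·x + 114.816·y = 3038.464764
  12.944·x + 169.340·y = 2576.770440
det = 41.464·169.340 − 114.816·12.944 = 5535.335456
x = (3038.464764·169.340 − 114.816·2576.770440) / 5535.335456 = 39.506034
y = (41.464·2576.770440 − 3038.464764·12.944) / 5535.335456 = 12.196790
|P − Q| = √((39.506034 − -18.793)² + (12.196790 − 9.528)²) = 58.360087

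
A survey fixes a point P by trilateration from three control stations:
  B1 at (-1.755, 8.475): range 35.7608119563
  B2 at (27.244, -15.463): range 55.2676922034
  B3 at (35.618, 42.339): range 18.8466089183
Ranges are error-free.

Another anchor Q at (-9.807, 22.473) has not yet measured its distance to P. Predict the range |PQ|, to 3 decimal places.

31.502

eq1: (x + 1.755)² + (y − 8.475)² = 35.7608119563²
eq2: (x − 27.244)² + (y + 15.463)² = 55.2676922034²
eq3: (x − 35.618)² + (y − 42.339)² = 18.8466089183²
eq3−eq2, eq3−eq1 (x²,y² cancel):
  -16.748·x − 115.604·y = -4779.216074
  -74.746·x − 67.728·y = -3909.968199
det = -16.748·-67.728 − -115.604·-74.746 = -7506.628040
x = (-4779.216074·-67.728 − -115.604·-3909.968199) / -7506.628040 = 17.094389
y = (-16.748·-3909.968199 − -4779.216074·-74.746) / -7506.628040 = 38.864739
|P − Q| = √((17.094389 − -9.807)² + (38.864739 − 22.473)²) = 31.501965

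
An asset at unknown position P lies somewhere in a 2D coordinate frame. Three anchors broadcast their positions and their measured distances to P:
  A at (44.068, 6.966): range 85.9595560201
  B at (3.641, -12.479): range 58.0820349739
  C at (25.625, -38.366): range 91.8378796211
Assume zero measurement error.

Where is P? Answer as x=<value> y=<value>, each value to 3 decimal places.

eq1: (x − 44.068)² + (y − 6.966)² = 85.9595560201²
eq2: (x − 3.641)² + (y + 12.479)² = 58.0820349739²
eq3: (x − 25.625)² + (y + 38.366)² = 91.8378796211²
eq3−eq1, eq3−eq2 (x²,y² cancel):
  36.886·x + 90.664·y = 907.074061
  -43.968·x + 51.774·y = 3101.065088
det = 36.886·51.774 − 90.664·-43.968 = 5896.050516
x = (907.074061·51.774 − 90.664·3101.065088) / 5896.050516 = -39.720167
y = (36.886·3101.065088 − 907.074061·-43.968) / 5896.050516 = 26.164654

x=-39.720 y=26.165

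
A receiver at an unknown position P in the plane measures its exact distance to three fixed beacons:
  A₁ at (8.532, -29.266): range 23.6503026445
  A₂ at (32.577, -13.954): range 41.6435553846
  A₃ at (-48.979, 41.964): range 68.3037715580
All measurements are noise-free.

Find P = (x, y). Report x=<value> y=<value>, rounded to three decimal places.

x=-9.064 y=-13.463

eq1: (x − 8.532)² + (y + 29.266)² = 23.6503026445²
eq2: (x − 32.577)² + (y + 13.954)² = 41.6435553846²
eq3: (x + 48.979)² + (y − 41.964)² = 68.3037715580²
eq3−eq2, eq3−eq1 (x²,y² cancel):
  163.112·x − 111.836·y = 27.274812
  115.022·x − 142.460·y = 875.442437
det = 163.112·-142.460 − -111.836·115.022 = -10373.335128
x = (27.274812·-142.460 − -111.836·875.442437) / -10373.335128 = -9.063663
y = (163.112·875.442437 − 27.274812·115.022) / -10373.335128 = -13.463169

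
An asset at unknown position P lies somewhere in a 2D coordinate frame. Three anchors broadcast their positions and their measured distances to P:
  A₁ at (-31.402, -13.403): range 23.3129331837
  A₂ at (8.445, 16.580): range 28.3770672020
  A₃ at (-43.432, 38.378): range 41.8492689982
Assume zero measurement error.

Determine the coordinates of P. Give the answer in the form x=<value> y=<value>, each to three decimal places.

x=-17.645 y=5.418

eq1: (x + 31.402)² + (y + 13.403)² = 23.3129331837²
eq2: (x − 8.445)² + (y − 16.580)² = 28.3770672020²
eq3: (x + 43.432)² + (y − 38.378)² = 41.8492689982²
eq3−eq2, eq3−eq1 (x²,y² cancel):
  103.754·x − 43.596·y = -2066.891710
  24.060·x − 103.562·y = -985.615033
det = 103.754·-103.562 − -43.596·24.060 = -9696.051988
x = (-2066.891710·-103.562 − -43.596·-985.615033) / -9696.051988 = -17.644560
y = (103.754·-985.615033 − -2066.891710·24.060) / -9696.051988 = 5.417884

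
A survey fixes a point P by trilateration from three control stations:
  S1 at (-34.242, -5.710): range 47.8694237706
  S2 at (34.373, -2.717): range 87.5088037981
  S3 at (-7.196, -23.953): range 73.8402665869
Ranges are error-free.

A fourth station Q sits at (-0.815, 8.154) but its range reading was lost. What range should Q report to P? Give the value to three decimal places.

52.361

eq1: (x + 34.242)² + (y + 5.710)² = 47.8694237706²
eq2: (x − 34.373)² + (y + 2.717)² = 87.5088037981²
eq3: (x + 7.196)² + (y + 23.953)² = 73.8402665869²
eq2−eq1, eq2−eq3 (x²,y² cancel):
  -137.230·x − 5.986·y = 5382.542456
  -83.138·x − 42.472·y = 1642.049180
det = -137.230·-42.472 − -5.986·-83.138 = 5330.768492
x = (5382.542456·-42.472 − -5.986·1642.049180) / 5330.768492 = -41.040619
y = (-137.230·1642.049180 − 5382.542456·-83.138) / 5330.768492 = 41.674180
|P − Q| = √((-41.040619 − -0.815)² + (41.674180 − 8.154)²) = 52.361273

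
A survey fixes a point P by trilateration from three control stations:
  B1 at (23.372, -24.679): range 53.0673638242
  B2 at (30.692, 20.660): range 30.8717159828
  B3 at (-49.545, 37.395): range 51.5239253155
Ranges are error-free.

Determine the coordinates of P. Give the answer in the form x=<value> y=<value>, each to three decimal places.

x=-0.097 y=22.917

eq1: (x − 23.372)² + (y + 24.679)² = 53.0673638242²
eq2: (x − 30.692)² + (y − 20.660)² = 30.8717159828²
eq3: (x + 49.545)² + (y − 37.395)² = 51.5239253155²
eq3−eq2, eq3−eq1 (x²,y² cancel):
  160.474·x − 33.470·y = -782.606554
  145.834·x − 124.148·y = -2859.219848
det = 160.474·-124.148 − -33.470·145.834 = -15041.462172
x = (-782.606554·-124.148 − -33.470·-2859.219848) / -15041.462172 = -0.097128
y = (160.474·-2859.219848 − -782.606554·145.834) / -15041.462172 = 22.916642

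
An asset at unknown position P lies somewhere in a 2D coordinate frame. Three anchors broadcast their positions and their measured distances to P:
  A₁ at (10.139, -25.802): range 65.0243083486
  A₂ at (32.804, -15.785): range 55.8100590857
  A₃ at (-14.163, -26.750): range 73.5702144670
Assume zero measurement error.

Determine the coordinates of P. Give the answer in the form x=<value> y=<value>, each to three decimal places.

x=19.830 y=38.496

eq1: (x − 10.139)² + (y + 25.802)² = 65.0243083486²
eq2: (x − 32.804)² + (y + 15.785)² = 55.8100590857²
eq3: (x + 14.163)² + (y + 26.750)² = 73.5702144670²
eq3−eq1, eq3−eq2 (x²,y² cancel):
  48.604·x + 1.896·y = 1036.805237
  93.934·x + 21.930·y = 2706.929334
det = 48.604·21.930 − 1.896·93.934 = 887.786856
x = (1036.805237·21.930 − 1.896·2706.929334) / 887.786856 = 19.829986
y = (48.604·2706.929334 − 1036.805237·93.934) / 887.786856 = 38.496098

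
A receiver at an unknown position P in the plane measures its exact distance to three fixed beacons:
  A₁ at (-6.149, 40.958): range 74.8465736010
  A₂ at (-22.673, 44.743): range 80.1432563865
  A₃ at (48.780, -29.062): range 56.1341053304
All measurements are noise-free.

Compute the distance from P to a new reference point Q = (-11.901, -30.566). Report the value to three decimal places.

eq1: (x + 6.149)² + (y − 40.958)² = 74.8465736010²
eq2: (x + 22.673)² + (y − 44.743)² = 80.1432563865²
eq3: (x − 48.780)² + (y + 29.062)² = 56.1341053304²
eq2−eq1, eq2−eq3 (x²,y² cancel):
  33.048·x − 7.570·y = 20.298951
  142.906·x − 147.610·y = 3979.991029
det = 33.048·-147.610 − -7.570·142.906 = -3796.416860
x = (20.298951·-147.610 − -7.570·3979.991029) / -3796.416860 = -7.146793
y = (33.048·3979.991029 − 20.298951·142.906) / -3796.416860 = -33.881922
|P − Q| = √((-7.146793 − -11.901)² + (-33.881922 − -30.566)²) = 5.796363

5.796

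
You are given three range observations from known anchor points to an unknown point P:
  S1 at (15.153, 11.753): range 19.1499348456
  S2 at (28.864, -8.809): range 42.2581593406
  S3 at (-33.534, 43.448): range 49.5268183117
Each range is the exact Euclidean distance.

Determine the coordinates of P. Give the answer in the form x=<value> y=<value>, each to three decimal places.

x=14.374 y=30.887

eq1: (x − 15.153)² + (y − 11.753)² = 19.1499348456²
eq2: (x − 28.864)² + (y + 8.809)² = 42.2581593406²
eq3: (x + 33.534)² + (y − 43.448)² = 49.5268183117²
eq3−eq1, eq3−eq2 (x²,y² cancel):
  97.374·x − 63.390·y = -558.325715
  124.796·x − 104.514·y = -1434.375182
det = 97.374·-104.514 − -63.390·124.796 = -2266.127796
x = (-558.325715·-104.514 − -63.390·-1434.375182) / -2266.127796 = 14.373501
y = (97.374·-1434.375182 − -558.325715·124.796) / -2266.127796 = 30.887063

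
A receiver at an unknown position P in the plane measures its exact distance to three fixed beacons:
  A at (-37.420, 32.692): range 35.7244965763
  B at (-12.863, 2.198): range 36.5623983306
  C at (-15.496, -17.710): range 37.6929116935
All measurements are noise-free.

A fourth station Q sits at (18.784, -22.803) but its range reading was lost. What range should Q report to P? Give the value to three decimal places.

eq1: (x + 37.420)² + (y − 32.692)² = 35.7244965763²
eq2: (x + 12.863)² + (y − 2.198)² = 36.5623983306²
eq3: (x + 15.496)² + (y + 17.710)² = 37.6929116935²
eq1−eq2, eq1−eq3 (x²,y² cancel):
  49.114·x − 60.988·y = -2359.304607
  43.848·x − 100.804·y = -2059.769084
det = 49.114·-100.804 − -60.988·43.848 = -2276.685832
x = (-2359.304607·-100.804 − -60.988·-2059.769084) / -2276.685832 = -49.284861
y = (49.114·-2059.769084 − -2359.304607·43.848) / -2276.685832 = -1.004658
|P − Q| = √((-49.284861 − 18.784)² + (-1.004658 − -22.803)²) = 71.474034

71.474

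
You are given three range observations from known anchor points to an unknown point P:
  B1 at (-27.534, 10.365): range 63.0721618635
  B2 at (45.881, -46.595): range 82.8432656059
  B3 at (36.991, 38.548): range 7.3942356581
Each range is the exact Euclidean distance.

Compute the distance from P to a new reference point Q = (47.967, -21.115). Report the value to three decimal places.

58.575

eq1: (x + 27.534)² + (y − 10.365)² = 63.0721618635²
eq2: (x − 45.881)² + (y + 46.595)² = 82.8432656059²
eq3: (x − 36.991)² + (y − 38.548)² = 7.3942356581²
eq3−eq1, eq3−eq2 (x²,y² cancel):
  -129.050·x − 56.366·y = -5912.150885
  17.780·x − 170.286·y = -5386.454134
det = -129.050·-170.286 − -56.366·17.780 = 22977.595780
x = (-5912.150885·-170.286 − -56.366·-5386.454134) / 22977.595780 = 30.601272
y = (-129.050·-5386.454134 − -5912.150885·17.780) / 22977.595780 = 34.826966
|P − Q| = √((30.601272 − 47.967)² + (34.826966 − -21.115)²) = 58.575354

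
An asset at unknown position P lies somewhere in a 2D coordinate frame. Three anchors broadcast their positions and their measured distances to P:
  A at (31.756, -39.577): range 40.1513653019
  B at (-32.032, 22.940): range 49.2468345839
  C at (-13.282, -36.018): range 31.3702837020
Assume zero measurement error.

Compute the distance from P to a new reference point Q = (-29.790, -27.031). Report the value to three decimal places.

eq1: (x − 31.756)² + (y + 39.577)² = 40.1513653019²
eq2: (x + 32.032)² + (y − 22.940)² = 49.2468345839²
eq3: (x + 13.282)² + (y + 36.018)² = 31.3702837020²
eq3−eq2, eq3−eq1 (x²,y² cancel):
  -37.500·x + 117.916·y = -1362.571241
  90.076·x − 7.118·y = 473.037181
det = -37.500·-7.118 − 117.916·90.076 = -10354.476616
x = (-1362.571241·-7.118 − 117.916·473.037181) / -10354.476616 = 4.450237
y = (-37.500·473.037181 − -1362.571241·90.076) / -10354.476616 = -10.140162
|P − Q| = √((4.450237 − -29.790)² + (-10.140162 − -27.031)²) = 38.179762

38.180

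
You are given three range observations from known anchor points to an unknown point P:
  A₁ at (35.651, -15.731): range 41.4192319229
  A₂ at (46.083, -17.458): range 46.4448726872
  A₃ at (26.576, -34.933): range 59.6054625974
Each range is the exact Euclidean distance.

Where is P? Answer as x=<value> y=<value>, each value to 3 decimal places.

x=26.534 y=24.672

eq1: (x − 35.651)² + (y + 15.731)² = 41.4192319229²
eq2: (x − 46.083)² + (y + 17.458)² = 46.4448726872²
eq3: (x − 26.576)² + (y + 34.933)² = 59.6054625974²
eq2−eq1, eq2−eq3 (x²,y² cancel):
  -20.864·x + 3.454·y = -468.393065
  -39.014·x − 34.950·y = -1897.511361
det = -20.864·-34.950 − 3.454·-39.014 = 863.951156
x = (-468.393065·-34.950 − 3.454·-1897.511361) / 863.951156 = 26.534303
y = (-20.864·-1897.511361 − -468.393065·-39.014) / 863.951156 = 24.672448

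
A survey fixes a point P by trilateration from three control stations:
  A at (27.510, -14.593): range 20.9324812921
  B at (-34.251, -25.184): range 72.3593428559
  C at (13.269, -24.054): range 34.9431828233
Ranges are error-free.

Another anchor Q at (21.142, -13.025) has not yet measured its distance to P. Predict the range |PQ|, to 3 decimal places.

21.476

eq1: (x − 27.510)² + (y + 14.593)² = 20.9324812921²
eq2: (x + 34.251)² + (y + 25.184)² = 72.3593428559²
eq3: (x − 13.269)² + (y + 24.054)² = 34.9431828233²
eq2−eq1, eq2−eq3 (x²,y² cancel):
  123.522·x + 21.182·y = 3960.096617
  95.040·x + 2.260·y = 2962.144893
det = 123.522·2.260 − 21.182·95.040 = -1733.977560
x = (3960.096617·2.260 − 21.182·2962.144893) / -1733.977560 = 31.023663
y = (123.522·2962.144893 − 3960.096617·95.040) / -1733.977560 = 6.042478
|P − Q| = √((31.023663 − 21.142)² + (6.042478 − -13.025)²) = 21.475939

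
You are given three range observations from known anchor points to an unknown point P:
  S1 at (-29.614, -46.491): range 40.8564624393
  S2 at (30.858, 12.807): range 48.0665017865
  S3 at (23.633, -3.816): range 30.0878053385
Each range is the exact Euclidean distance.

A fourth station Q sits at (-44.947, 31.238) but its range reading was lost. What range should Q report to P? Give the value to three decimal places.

eq1: (x + 29.614)² + (y + 46.491)² = 40.8564624393²
eq2: (x − 30.858)² + (y − 12.807)² = 48.0665017865²
eq3: (x − 23.633)² + (y + 3.816)² = 30.0878053385²
eq1−eq3, eq1−eq2 (x²,y² cancel):
  106.494·x + 85.350·y = -1701.347039
  120.944·x + 118.596·y = -2563.304735
det = 106.494·118.596 − 85.350·120.944 = 2307.192024
x = (-1701.347039·118.596 − 85.350·-2563.304735) / 2307.192024 = 7.370477
y = (106.494·-2563.304735 − -1701.347039·120.944) / 2307.192024 = -29.130154
|P − Q| = √((7.370477 − -44.947)² + (-29.130154 − 31.238)²) = 79.883868

79.884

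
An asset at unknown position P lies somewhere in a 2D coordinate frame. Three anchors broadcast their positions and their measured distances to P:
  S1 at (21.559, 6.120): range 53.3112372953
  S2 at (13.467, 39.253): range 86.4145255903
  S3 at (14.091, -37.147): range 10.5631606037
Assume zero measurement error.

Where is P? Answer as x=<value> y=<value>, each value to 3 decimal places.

eq1: (x − 21.559)² + (y − 6.120)² = 53.3112372953²
eq2: (x − 13.467)² + (y − 39.253)² = 86.4145255903²
eq3: (x − 14.091)² + (y + 37.147)² = 10.5631606037²
eq2−eq1, eq2−eq3 (x²,y² cancel):
  16.184·x − 66.266·y = 3405.468994
  1.248·x − 152.800·y = 7212.187663
det = 16.184·-152.800 − -66.266·1.248 = -2390.215232
x = (3405.468994·-152.800 − -66.266·7212.187663) / -2390.215232 = 17.752725
y = (16.184·7212.187663 − 3405.468994·1.248) / -2390.215232 = -47.055185

x=17.753 y=-47.055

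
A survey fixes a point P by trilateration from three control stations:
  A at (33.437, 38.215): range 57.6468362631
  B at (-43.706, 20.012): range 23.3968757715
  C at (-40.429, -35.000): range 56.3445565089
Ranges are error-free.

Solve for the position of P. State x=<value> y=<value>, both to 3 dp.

x=-20.426 y=17.674

eq1: (x − 33.437)² + (y − 38.215)² = 57.6468362631²
eq2: (x + 43.706)² + (y − 20.012)² = 23.3968757715²
eq3: (x + 40.429)² + (y + 35.000)² = 56.3445565089²
eq1−eq2, eq1−eq3 (x²,y² cancel):
  -154.286·x − 36.406·y = 2508.019321
  -147.732·x − 146.430·y = 429.533530
det = -154.286·-146.430 − -36.406·-147.732 = 17213.767788
x = (2508.019321·-146.430 − -36.406·429.533530) / 17213.767788 = -20.426189
y = (-154.286·429.533530 − 2508.019321·-147.732) / 17213.767788 = 17.674440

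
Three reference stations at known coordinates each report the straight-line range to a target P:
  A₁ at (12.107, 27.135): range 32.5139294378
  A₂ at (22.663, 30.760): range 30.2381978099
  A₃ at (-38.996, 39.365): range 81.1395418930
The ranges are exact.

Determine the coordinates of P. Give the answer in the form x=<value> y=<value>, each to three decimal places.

eq1: (x − 12.107)² + (y − 27.135)² = 32.5139294378²
eq2: (x − 22.663)² + (y − 30.760)² = 30.2381978099²
eq3: (x + 38.996)² + (y − 39.365)² = 81.1395418930²
eq3−eq1, eq3−eq2 (x²,y² cancel):
  102.206·x − 24.460·y = 3339.066084
  123.318·x − 17.210·y = 4058.774580
det = 102.206·-17.210 − -24.460·123.318 = 1257.393020
x = (3339.066084·-17.210 − -24.460·4058.774580) / 1257.393020 = 33.253166
y = (102.206·4058.774580 − 3339.066084·123.318) / 1257.393020 = 2.436918

x=33.253 y=2.437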